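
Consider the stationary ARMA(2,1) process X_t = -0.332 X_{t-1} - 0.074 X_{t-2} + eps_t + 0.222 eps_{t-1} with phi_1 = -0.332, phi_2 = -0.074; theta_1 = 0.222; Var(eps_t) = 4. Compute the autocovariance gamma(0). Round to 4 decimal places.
\gamma(0) = 4.0558

Multiply the model equation by X_{t-k} and take expectations. With theta_0 = psi_0 = 1 and psi_j the MA(infinity) weights, this gives
  gamma(k) - sum_i phi_i gamma(k-i) = c_k,
  c_k = sigma^2 * sum_{j=k..q} theta_j psi_{j-k}   (c_k = 0 for k > q),
using gamma(-m) = gamma(m).
psi-weights needed (psi_j = theta_j + sum_i phi_i psi_{j-i}):
  psi_1 = theta_1 + phi_1 = 0.222 + (-0.332) = -0.11
Right-hand sides:
  c_0 = sigma^2 (1 + theta_1 psi_1) = 4 * (1 + (0.222)(-0.11)) = 4 * 0.97558 = 3.90232
  c_1 = sigma^2 theta_1 = 4 * (0.222) = 0.888
  c_2 = 0
Equations for k = 0, 1, 2 (AR order 2, c_2 = 0):
  (E0) gamma(0) = phi_1 gamma(1) + phi_2 gamma(2) + c_0
  (E1) gamma(1) = phi_1 gamma(0) + phi_2 gamma(1) + c_1
  (E2) gamma(2) = phi_1 gamma(1) + phi_2 gamma(0)
From (E1): gamma(1) = A gamma(0) + B with
  A = phi_1 / (1 - phi_2) = -0.332 / 1.074 = -0.309125,   B = c_1 / (1 - phi_2) = 0.888 / 1.074 = 0.826816.
Insert (E2) into (E0): gamma(0) (1 - phi_2^2) = phi_1 (1 + phi_2) gamma(1) + c_0.
  phi_1 (1 + phi_2) = (-0.332)(0.926) = -0.307432,   1 - phi_2^2 = 0.994524.
Replace gamma(1) by A gamma(0) + B and collect gamma(0):
  gamma(0) [0.994524 - (-0.307432)(-0.309125)] = (-0.307432)(0.826816) + 3.90232
  gamma(0) * 0.899489 = 3.64813
  gamma(0) = 3.64813 / 0.899489 = 4.05578.
Therefore gamma(0) = 4.0558 (to 4 decimal places).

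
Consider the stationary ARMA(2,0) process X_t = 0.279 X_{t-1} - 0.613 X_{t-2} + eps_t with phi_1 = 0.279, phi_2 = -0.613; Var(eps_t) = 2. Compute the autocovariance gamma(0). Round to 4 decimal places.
\gamma(0) = 3.3028

Multiply the model equation by X_{t-k} and take expectations. With theta_0 = psi_0 = 1 and psi_j the MA(infinity) weights, this gives
  gamma(k) - sum_i phi_i gamma(k-i) = c_k,
  c_k = sigma^2 * sum_{j=k..q} theta_j psi_{j-k}   (c_k = 0 for k > q),
using gamma(-m) = gamma(m).
Pure AR (q = 0): c_0 = sigma^2 = 2, c_k = 0 for k >= 1.
Equations for k = 0, 1, 2 (AR order 2, c_2 = 0):
  (E0) gamma(0) = phi_1 gamma(1) + phi_2 gamma(2) + c_0
  (E1) gamma(1) = phi_1 gamma(0) + phi_2 gamma(1) + c_1
  (E2) gamma(2) = phi_1 gamma(1) + phi_2 gamma(0)
From (E1): gamma(1) = A gamma(0) + B with
  A = phi_1 / (1 - phi_2) = 0.279 / 1.613 = 0.17297,   B = c_1 / (1 - phi_2) = 0 / 1.613 = 0.
Insert (E2) into (E0): gamma(0) (1 - phi_2^2) = phi_1 (1 + phi_2) gamma(1) + c_0.
  phi_1 (1 + phi_2) = (0.279)(0.387) = 0.107973,   1 - phi_2^2 = 0.624231.
Replace gamma(1) by A gamma(0) + B and collect gamma(0):
  gamma(0) [0.624231 - (0.107973)(0.17297)] = c_0 = 2
  gamma(0) * 0.605555 = 2
  gamma(0) = 2 / 0.605555 = 3.302756.
Therefore gamma(0) = 3.3028 (to 4 decimal places).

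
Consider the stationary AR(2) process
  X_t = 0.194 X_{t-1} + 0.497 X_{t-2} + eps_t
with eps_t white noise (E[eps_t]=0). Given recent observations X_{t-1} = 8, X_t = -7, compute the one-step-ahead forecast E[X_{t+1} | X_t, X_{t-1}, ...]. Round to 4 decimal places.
E[X_{t+1} \mid \mathcal F_t] = 2.6180

For an AR(p) model X_t = c + sum_i phi_i X_{t-i} + eps_t, the
one-step-ahead conditional mean is
  E[X_{t+1} | X_t, ...] = c + sum_i phi_i X_{t+1-i}.
Substitute known values:
  E[X_{t+1} | ...] = (0.194) * (-7) + (0.497) * (8)
                   = 2.6180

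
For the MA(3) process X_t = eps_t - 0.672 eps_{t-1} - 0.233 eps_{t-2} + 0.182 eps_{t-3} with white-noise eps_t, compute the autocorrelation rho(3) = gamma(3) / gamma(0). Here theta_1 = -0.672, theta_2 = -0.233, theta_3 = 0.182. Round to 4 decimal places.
\rho(3) = 0.1183

For an MA(q) process with theta_0 = 1, the autocovariance is
  gamma(k) = sigma^2 * sum_{i=0..q-k} theta_i * theta_{i+k},
and rho(k) = gamma(k) / gamma(0). Sigma^2 cancels.
  numerator   = (1)*(0.182) = 0.182.
  denominator = (1)^2 + (-0.672)^2 + (-0.233)^2 + (0.182)^2 = 1.538997.
  rho(3) = 0.182 / 1.538997 = 0.1183.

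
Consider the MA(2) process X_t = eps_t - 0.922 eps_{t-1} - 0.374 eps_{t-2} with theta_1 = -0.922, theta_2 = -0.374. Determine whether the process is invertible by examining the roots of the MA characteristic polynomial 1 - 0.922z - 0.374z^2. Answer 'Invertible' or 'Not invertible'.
\text{Not invertible}

The MA(q) characteristic polynomial is P(z) = 1 - 0.922z - 0.374z^2.
Invertibility requires all roots to lie outside the unit circle, i.e. |z| > 1 for every root.
Set 1 + (-0.922) z + (-0.374) z^2 = 0, i.e. a z^2 + b z + c = 0 with a = -0.374, b = -0.922, c = 1.
Discriminant D = b^2 - 4ac = (-0.922)^2 - 4*(-0.374)*1 = 0.850084 - (-1.496) = 2.346084.
D >= 0, so the roots are real: z = (-b +/- sqrt(D)) / (2a) = (0.922 +/- 1.531693) / (-0.748).
  z_1 = (0.922 + 1.531693) / (-0.748) = -3.2803,   |z_1| = 3.2803.
  z_2 = (0.922 - 1.531693) / (-0.748) = 0.8151,   |z_2| = 0.8151.
Moduli of all roots: 3.2803, 0.8151.
All moduli strictly greater than 1? No.
Verdict: Not invertible.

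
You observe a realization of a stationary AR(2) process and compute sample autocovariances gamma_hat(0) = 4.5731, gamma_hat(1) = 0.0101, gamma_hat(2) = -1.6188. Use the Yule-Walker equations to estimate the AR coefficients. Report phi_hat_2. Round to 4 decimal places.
\hat\phi_{2} = -0.3540

The Yule-Walker equations for an AR(p) process read, in matrix form,
  Gamma_p phi = r_p,   with   (Gamma_p)_{ij} = gamma(|i - j|),
                       (r_p)_i = gamma(i),   i,j = 1..p.
Substitute the sample gammas (Toeplitz matrix and right-hand side of size 2):
  Gamma_p = [[4.5731, 0.0101], [0.0101, 4.5731]]
  r_p     = [0.0101, -1.6188]
Written out:
  4.5731 phi_1 + 0.0101 phi_2 = 0.0101
  0.0101 phi_1 + 4.5731 phi_2 = -1.6188
Solve by Cramer's rule:
  det = gamma(0)^2 - gamma(1)^2 = (4.5731)^2 - (0.0101)^2 = 20.91324361 - 0.00010201 = 20.9131416
  phi_hat_1 = [gamma(1) gamma(0) - gamma(1) gamma(2)] / det = [(0.0101)(4.5731) - (0.0101)(-1.6188)] / 20.9131416 = 0.06253819 / 20.9131416 = 0.003
  phi_hat_2 = [gamma(0) gamma(2) - gamma(1)^2] / det = [(4.5731)(-1.6188) - (0.0101)^2] / 20.9131416 = -7.40303629 / 20.9131416 = -0.354
So phi_hat = [0.0030, -0.3540].
Therefore phi_hat_2 = -0.3540.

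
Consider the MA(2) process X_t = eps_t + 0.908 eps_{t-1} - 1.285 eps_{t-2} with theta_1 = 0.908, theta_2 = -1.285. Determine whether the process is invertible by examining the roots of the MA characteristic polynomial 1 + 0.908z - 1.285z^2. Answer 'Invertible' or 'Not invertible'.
\text{Not invertible}

The MA(q) characteristic polynomial is P(z) = 1 + 0.908z - 1.285z^2.
Invertibility requires all roots to lie outside the unit circle, i.e. |z| > 1 for every root.
Set 1 + (0.908) z + (-1.285) z^2 = 0, i.e. a z^2 + b z + c = 0 with a = -1.285, b = 0.908, c = 1.
Discriminant D = b^2 - 4ac = (0.908)^2 - 4*(-1.285)*1 = 0.824464 - (-5.14) = 5.964464.
D >= 0, so the roots are real: z = (-b +/- sqrt(D)) / (2a) = (-0.908 +/- 2.442225) / (-2.57).
  z_1 = (-0.908 + 2.442225) / (-2.57) = -0.597,   |z_1| = 0.597.
  z_2 = (-0.908 - 2.442225) / (-2.57) = 1.3036,   |z_2| = 1.3036.
Moduli of all roots: 0.5970, 1.3036.
All moduli strictly greater than 1? No.
Verdict: Not invertible.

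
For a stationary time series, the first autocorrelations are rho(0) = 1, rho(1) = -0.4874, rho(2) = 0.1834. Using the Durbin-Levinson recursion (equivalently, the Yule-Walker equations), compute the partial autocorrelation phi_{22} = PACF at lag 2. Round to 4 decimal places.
\phi_{22} = -0.0710

The PACF at lag k is phi_{kk}, the last component of the solution
to the Yule-Walker system G_k phi = r_k where
  (G_k)_{ij} = rho(|i - j|), (r_k)_i = rho(i), i,j = 1..k.
Equivalently, Durbin-Levinson gives phi_{kk} iteratively:
  phi_{11} = rho(1)
  phi_{kk} = [rho(k) - sum_{j=1..k-1} phi_{k-1,j} rho(k-j)]
            / [1 - sum_{j=1..k-1} phi_{k-1,j} rho(j)],
  phi_{k,j} = phi_{k-1,j} - phi_{kk} phi_{k-1,k-j},  j = 1..k-1.
Step k = 1:
  phi_11 = rho(1) = -0.4874.
Step k = 2:
  phi_22 = [rho(2) - phi_11 rho(1)] / [1 - phi_11 rho(1)] = [0.1834 - (-0.4874)(-0.4874)] / [1 - (-0.4874)(-0.4874)]
         = -0.05415876 / 0.76244124 = -0.071.
Therefore phi_{22} = -0.0710.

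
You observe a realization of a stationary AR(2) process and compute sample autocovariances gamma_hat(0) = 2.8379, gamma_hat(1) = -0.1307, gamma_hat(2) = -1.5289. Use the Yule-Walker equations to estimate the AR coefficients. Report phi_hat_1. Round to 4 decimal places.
\hat\phi_{1} = -0.0710

The Yule-Walker equations for an AR(p) process read, in matrix form,
  Gamma_p phi = r_p,   with   (Gamma_p)_{ij} = gamma(|i - j|),
                       (r_p)_i = gamma(i),   i,j = 1..p.
Substitute the sample gammas (Toeplitz matrix and right-hand side of size 2):
  Gamma_p = [[2.8379, -0.1307], [-0.1307, 2.8379]]
  r_p     = [-0.1307, -1.5289]
Written out:
  2.8379 phi_1 - 0.1307 phi_2 = -0.1307
  -0.1307 phi_1 + 2.8379 phi_2 = -1.5289
Solve by Cramer's rule:
  det = gamma(0)^2 - gamma(1)^2 = (2.8379)^2 - (-0.1307)^2 = 8.05367641 - 0.01708249 = 8.03659392
  phi_hat_1 = [gamma(1) gamma(0) - gamma(1) gamma(2)] / det = [(-0.1307)(2.8379) - (-0.1307)(-1.5289)] / 8.03659392 = -0.57074076 / 8.03659392 = -0.071
  phi_hat_2 = [gamma(0) gamma(2) - gamma(1)^2] / det = [(2.8379)(-1.5289) - (-0.1307)^2] / 8.03659392 = -4.3559478 / 8.03659392 = -0.542
So phi_hat = [-0.0710, -0.5420].
Therefore phi_hat_1 = -0.0710.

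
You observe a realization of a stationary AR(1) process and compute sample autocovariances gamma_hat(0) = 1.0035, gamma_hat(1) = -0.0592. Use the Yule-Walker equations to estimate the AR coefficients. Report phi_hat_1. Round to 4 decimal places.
\hat\phi_{1} = -0.0590

The Yule-Walker equations for an AR(p) process read, in matrix form,
  Gamma_p phi = r_p,   with   (Gamma_p)_{ij} = gamma(|i - j|),
                       (r_p)_i = gamma(i),   i,j = 1..p.
Substitute the sample gammas (Toeplitz matrix and right-hand side of size 1):
  Gamma_p = [[1.0035]]
  r_p     = [-0.0592]
With p = 1 this is the single equation gamma(0) phi_1 = gamma(1):
  phi_hat_1 = gamma(1) / gamma(0) = -0.0592 / 1.0035 = -0.0590.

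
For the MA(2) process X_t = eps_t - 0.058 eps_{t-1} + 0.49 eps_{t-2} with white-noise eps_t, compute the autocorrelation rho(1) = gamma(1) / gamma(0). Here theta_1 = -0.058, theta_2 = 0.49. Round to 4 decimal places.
\rho(1) = -0.0695

For an MA(q) process with theta_0 = 1, the autocovariance is
  gamma(k) = sigma^2 * sum_{i=0..q-k} theta_i * theta_{i+k},
and rho(k) = gamma(k) / gamma(0). Sigma^2 cancels.
  numerator   = (1)*(-0.058) + (-0.058)*(0.49) = -0.08642.
  denominator = (1)^2 + (-0.058)^2 + (0.49)^2 = 1.243464.
  rho(1) = -0.08642 / 1.243464 = -0.0695.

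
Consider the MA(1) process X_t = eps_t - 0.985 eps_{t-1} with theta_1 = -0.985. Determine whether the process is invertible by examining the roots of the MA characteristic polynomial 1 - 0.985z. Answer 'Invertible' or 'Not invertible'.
\text{Invertible}

The MA(q) characteristic polynomial is P(z) = 1 - 0.985z.
Invertibility requires all roots to lie outside the unit circle, i.e. |z| > 1 for every root.
This is linear in z: 1 + (-0.985) z = 0  =>  z = -1/(-0.985) = 1.015228,  |z| = 1.015228.
Moduli of all roots: 1.0152.
All moduli strictly greater than 1? Yes.
Verdict: Invertible.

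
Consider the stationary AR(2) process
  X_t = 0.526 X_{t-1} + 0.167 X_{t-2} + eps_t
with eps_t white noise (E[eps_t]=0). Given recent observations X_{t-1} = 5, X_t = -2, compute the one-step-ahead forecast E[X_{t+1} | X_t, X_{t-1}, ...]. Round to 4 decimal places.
E[X_{t+1} \mid \mathcal F_t] = -0.2170

For an AR(p) model X_t = c + sum_i phi_i X_{t-i} + eps_t, the
one-step-ahead conditional mean is
  E[X_{t+1} | X_t, ...] = c + sum_i phi_i X_{t+1-i}.
Substitute known values:
  E[X_{t+1} | ...] = (0.526) * (-2) + (0.167) * (5)
                   = -0.2170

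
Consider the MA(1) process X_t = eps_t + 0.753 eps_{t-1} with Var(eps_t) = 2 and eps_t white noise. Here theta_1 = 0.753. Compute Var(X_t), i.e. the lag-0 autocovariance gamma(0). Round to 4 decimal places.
\gamma(0) = 3.1340

For an MA(q) process X_t = eps_t + sum_i theta_i eps_{t-i} with
Var(eps_t) = sigma^2, the variance is
  gamma(0) = sigma^2 * (1 + sum_i theta_i^2).
  sum_i theta_i^2 = (0.753)^2 = 0.567009.
  gamma(0) = 2 * (1 + 0.567009) = 2 * 1.567009 = 3.134018, which rounds to 3.1340.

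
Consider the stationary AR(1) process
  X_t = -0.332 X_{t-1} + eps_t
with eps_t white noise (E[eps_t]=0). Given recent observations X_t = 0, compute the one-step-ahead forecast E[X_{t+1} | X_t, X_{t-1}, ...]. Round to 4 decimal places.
E[X_{t+1} \mid \mathcal F_t] = 0.0000

For an AR(p) model X_t = c + sum_i phi_i X_{t-i} + eps_t, the
one-step-ahead conditional mean is
  E[X_{t+1} | X_t, ...] = c + sum_i phi_i X_{t+1-i}.
Substitute known values:
  E[X_{t+1} | ...] = (-0.332) * (0)
                   = 0.0000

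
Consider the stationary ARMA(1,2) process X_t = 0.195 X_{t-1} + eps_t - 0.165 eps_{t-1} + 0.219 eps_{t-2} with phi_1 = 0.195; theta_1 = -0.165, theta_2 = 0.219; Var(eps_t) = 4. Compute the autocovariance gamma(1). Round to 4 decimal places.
\gamma(1) = 0.1880

Multiply the model equation by X_{t-k} and take expectations. With theta_0 = psi_0 = 1 and psi_j the MA(infinity) weights, this gives
  gamma(k) - sum_i phi_i gamma(k-i) = c_k,
  c_k = sigma^2 * sum_{j=k..q} theta_j psi_{j-k}   (c_k = 0 for k > q),
using gamma(-m) = gamma(m).
psi-weights needed (psi_j = theta_j + sum_i phi_i psi_{j-i}):
  psi_1 = theta_1 + phi_1 = -0.165 + (0.195) = 0.03
  psi_2 = theta_2 + phi_1 psi_1 = 0.219 + (0.195)(0.03) = 0.22485
Right-hand sides:
  c_0 = sigma^2 (1 + theta_1 psi_1 + theta_2 psi_2) = 4 * (1 + (-0.165)(0.03) + (0.219)(0.22485)) = 4 * 1.044292 = 4.177169
  c_1 = sigma^2 (theta_1 + theta_2 psi_1) = 4 * (-0.165 + (0.219)(0.03)) = -0.63372
  c_2 = sigma^2 theta_2 = 4 * (0.219) = 0.876
Equations for k = 0 and k = 1 (AR order 1):
  gamma(0) = phi_1 gamma(1) + c_0
  gamma(1) = phi_1 gamma(0) + c_1
Substituting the second into the first: gamma(0) (1 - phi_1^2) = c_0 + phi_1 c_1, so
  gamma(0) = (c_0 + phi_1 c_1) / (1 - phi_1^2) = (4.177169 + (0.195)(-0.63372)) / (1 - (0.195)^2) = 4.053593 / 0.961975 = 4.213824.
  gamma(1) = phi_1 gamma(0) + c_1 = (0.195)(4.213824) + (-0.63372) = 0.187976.
Therefore gamma(1) = 0.1880 (to 4 decimal places).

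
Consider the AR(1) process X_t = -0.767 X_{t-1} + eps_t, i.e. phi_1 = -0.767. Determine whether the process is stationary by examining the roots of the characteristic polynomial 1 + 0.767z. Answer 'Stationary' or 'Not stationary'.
\text{Stationary}

The AR(p) characteristic polynomial is P(z) = 1 + 0.767z.
Stationarity requires all roots to lie outside the unit circle, i.e. |z| > 1 for every root.
This is linear in z: 1 + (0.767) z = 0  =>  z = -1/(0.767) = -1.303781,  |z| = 1.303781.
Moduli of all roots: 1.3038.
All moduli strictly greater than 1? Yes.
Verdict: Stationary.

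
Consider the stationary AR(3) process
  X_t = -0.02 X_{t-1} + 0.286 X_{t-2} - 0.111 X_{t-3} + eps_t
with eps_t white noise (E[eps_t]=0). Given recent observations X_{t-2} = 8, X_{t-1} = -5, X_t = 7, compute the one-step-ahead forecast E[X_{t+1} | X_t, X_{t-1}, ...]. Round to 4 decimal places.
E[X_{t+1} \mid \mathcal F_t] = -2.4580

For an AR(p) model X_t = c + sum_i phi_i X_{t-i} + eps_t, the
one-step-ahead conditional mean is
  E[X_{t+1} | X_t, ...] = c + sum_i phi_i X_{t+1-i}.
Substitute known values:
  E[X_{t+1} | ...] = (-0.02) * (7) + (0.286) * (-5) + (-0.111) * (8)
                   = -2.4580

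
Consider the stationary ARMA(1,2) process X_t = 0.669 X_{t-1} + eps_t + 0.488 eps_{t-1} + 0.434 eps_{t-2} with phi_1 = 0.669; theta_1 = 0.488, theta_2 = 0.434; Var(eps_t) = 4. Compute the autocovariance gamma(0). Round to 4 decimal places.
\gamma(0) = 19.9211

Multiply the model equation by X_{t-k} and take expectations. With theta_0 = psi_0 = 1 and psi_j the MA(infinity) weights, this gives
  gamma(k) - sum_i phi_i gamma(k-i) = c_k,
  c_k = sigma^2 * sum_{j=k..q} theta_j psi_{j-k}   (c_k = 0 for k > q),
using gamma(-m) = gamma(m).
psi-weights needed (psi_j = theta_j + sum_i phi_i psi_{j-i}):
  psi_1 = theta_1 + phi_1 = 0.488 + (0.669) = 1.157
  psi_2 = theta_2 + phi_1 psi_1 = 0.434 + (0.669)(1.157) = 1.208033
Right-hand sides:
  c_0 = sigma^2 (1 + theta_1 psi_1 + theta_2 psi_2) = 4 * (1 + (0.488)(1.157) + (0.434)(1.208033)) = 4 * 2.088902 = 8.355609
  c_1 = sigma^2 (theta_1 + theta_2 psi_1) = 4 * (0.488 + (0.434)(1.157)) = 3.960552
  c_2 = sigma^2 theta_2 = 4 * (0.434) = 1.736
Equations for k = 0 and k = 1 (AR order 1):
  gamma(0) = phi_1 gamma(1) + c_0
  gamma(1) = phi_1 gamma(0) + c_1
Substituting the second into the first: gamma(0) (1 - phi_1^2) = c_0 + phi_1 c_1, so
  gamma(0) = (c_0 + phi_1 c_1) / (1 - phi_1^2) = (8.355609 + (0.669)(3.960552)) / (1 - (0.669)^2) = 11.005219 / 0.552439 = 19.921147.
Therefore gamma(0) = 19.9211 (to 4 decimal places).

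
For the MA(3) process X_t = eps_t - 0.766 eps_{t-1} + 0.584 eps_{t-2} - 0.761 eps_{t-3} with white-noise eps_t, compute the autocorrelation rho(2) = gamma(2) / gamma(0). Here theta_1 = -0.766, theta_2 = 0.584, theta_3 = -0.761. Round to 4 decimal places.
\rho(2) = 0.4655

For an MA(q) process with theta_0 = 1, the autocovariance is
  gamma(k) = sigma^2 * sum_{i=0..q-k} theta_i * theta_{i+k},
and rho(k) = gamma(k) / gamma(0). Sigma^2 cancels.
  numerator   = (1)*(0.584) + (-0.766)*(-0.761) = 1.166926.
  denominator = (1)^2 + (-0.766)^2 + (0.584)^2 + (-0.761)^2 = 2.506933.
  rho(2) = 1.166926 / 2.506933 = 0.4655.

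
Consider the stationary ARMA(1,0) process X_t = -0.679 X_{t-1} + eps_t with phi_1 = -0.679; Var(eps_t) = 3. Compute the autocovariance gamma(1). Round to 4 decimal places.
\gamma(1) = -3.7795

Multiply the model equation by X_{t-k} and take expectations. With theta_0 = psi_0 = 1 and psi_j the MA(infinity) weights, this gives
  gamma(k) - sum_i phi_i gamma(k-i) = c_k,
  c_k = sigma^2 * sum_{j=k..q} theta_j psi_{j-k}   (c_k = 0 for k > q),
using gamma(-m) = gamma(m).
Pure AR (q = 0): c_0 = sigma^2 = 3, c_k = 0 for k >= 1.
Equations for k = 0 and k = 1 (AR order 1):
  gamma(0) = phi_1 gamma(1) + c_0
  gamma(1) = phi_1 gamma(0) + c_1
Substituting the second into the first: gamma(0) (1 - phi_1^2) = c_0 + phi_1 c_1, so
  gamma(0) = c_0 / (1 - phi_1^2) = 3 / (1 - (-0.679)^2) = 3 / 0.538959 = 5.566286.
  gamma(1) = phi_1 gamma(0) = (-0.679)(5.566286) = -3.779508.
Therefore gamma(1) = -3.7795 (to 4 decimal places).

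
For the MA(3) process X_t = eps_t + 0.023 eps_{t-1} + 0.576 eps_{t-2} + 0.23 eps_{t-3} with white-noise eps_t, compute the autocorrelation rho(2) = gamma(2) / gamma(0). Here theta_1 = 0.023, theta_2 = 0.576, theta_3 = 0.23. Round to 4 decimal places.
\rho(2) = 0.4196

For an MA(q) process with theta_0 = 1, the autocovariance is
  gamma(k) = sigma^2 * sum_{i=0..q-k} theta_i * theta_{i+k},
and rho(k) = gamma(k) / gamma(0). Sigma^2 cancels.
  numerator   = (1)*(0.576) + (0.023)*(0.23) = 0.58129.
  denominator = (1)^2 + (0.023)^2 + (0.576)^2 + (0.23)^2 = 1.385205.
  rho(2) = 0.58129 / 1.385205 = 0.4196.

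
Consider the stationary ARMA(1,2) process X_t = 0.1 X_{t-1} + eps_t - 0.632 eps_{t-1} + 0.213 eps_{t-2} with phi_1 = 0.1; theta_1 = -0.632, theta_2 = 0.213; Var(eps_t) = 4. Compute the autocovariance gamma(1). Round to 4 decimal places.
\gamma(1) = -2.4577

Multiply the model equation by X_{t-k} and take expectations. With theta_0 = psi_0 = 1 and psi_j the MA(infinity) weights, this gives
  gamma(k) - sum_i phi_i gamma(k-i) = c_k,
  c_k = sigma^2 * sum_{j=k..q} theta_j psi_{j-k}   (c_k = 0 for k > q),
using gamma(-m) = gamma(m).
psi-weights needed (psi_j = theta_j + sum_i phi_i psi_{j-i}):
  psi_1 = theta_1 + phi_1 = -0.632 + (0.1) = -0.532
  psi_2 = theta_2 + phi_1 psi_1 = 0.213 + (0.1)(-0.532) = 0.1598
Right-hand sides:
  c_0 = sigma^2 (1 + theta_1 psi_1 + theta_2 psi_2) = 4 * (1 + (-0.632)(-0.532) + (0.213)(0.1598)) = 4 * 1.370261 = 5.481046
  c_1 = sigma^2 (theta_1 + theta_2 psi_1) = 4 * (-0.632 + (0.213)(-0.532)) = -2.981264
  c_2 = sigma^2 theta_2 = 4 * (0.213) = 0.852
Equations for k = 0 and k = 1 (AR order 1):
  gamma(0) = phi_1 gamma(1) + c_0
  gamma(1) = phi_1 gamma(0) + c_1
Substituting the second into the first: gamma(0) (1 - phi_1^2) = c_0 + phi_1 c_1, so
  gamma(0) = (c_0 + phi_1 c_1) / (1 - phi_1^2) = (5.481046 + (0.1)(-2.981264)) / (1 - (0.1)^2) = 5.182919 / 0.99 = 5.235272.
  gamma(1) = phi_1 gamma(0) + c_1 = (0.1)(5.235272) + (-2.981264) = -2.457737.
Therefore gamma(1) = -2.4577 (to 4 decimal places).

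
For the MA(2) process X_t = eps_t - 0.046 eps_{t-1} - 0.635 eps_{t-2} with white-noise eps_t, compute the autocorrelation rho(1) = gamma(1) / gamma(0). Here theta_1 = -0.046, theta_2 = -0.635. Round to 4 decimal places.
\rho(1) = -0.0119

For an MA(q) process with theta_0 = 1, the autocovariance is
  gamma(k) = sigma^2 * sum_{i=0..q-k} theta_i * theta_{i+k},
and rho(k) = gamma(k) / gamma(0). Sigma^2 cancels.
  numerator   = (1)*(-0.046) + (-0.046)*(-0.635) = -0.01679.
  denominator = (1)^2 + (-0.046)^2 + (-0.635)^2 = 1.405341.
  rho(1) = -0.01679 / 1.405341 = -0.0119.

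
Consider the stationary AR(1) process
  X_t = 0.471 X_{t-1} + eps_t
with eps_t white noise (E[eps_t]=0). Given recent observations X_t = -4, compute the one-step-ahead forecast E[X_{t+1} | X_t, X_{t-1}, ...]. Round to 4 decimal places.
E[X_{t+1} \mid \mathcal F_t] = -1.8840

For an AR(p) model X_t = c + sum_i phi_i X_{t-i} + eps_t, the
one-step-ahead conditional mean is
  E[X_{t+1} | X_t, ...] = c + sum_i phi_i X_{t+1-i}.
Substitute known values:
  E[X_{t+1} | ...] = (0.471) * (-4)
                   = -1.8840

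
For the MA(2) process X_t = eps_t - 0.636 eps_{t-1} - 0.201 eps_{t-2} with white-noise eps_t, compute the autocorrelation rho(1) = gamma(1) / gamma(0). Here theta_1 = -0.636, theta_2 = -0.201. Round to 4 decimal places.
\rho(1) = -0.3517

For an MA(q) process with theta_0 = 1, the autocovariance is
  gamma(k) = sigma^2 * sum_{i=0..q-k} theta_i * theta_{i+k},
and rho(k) = gamma(k) / gamma(0). Sigma^2 cancels.
  numerator   = (1)*(-0.636) + (-0.636)*(-0.201) = -0.508164.
  denominator = (1)^2 + (-0.636)^2 + (-0.201)^2 = 1.444897.
  rho(1) = -0.508164 / 1.444897 = -0.3517.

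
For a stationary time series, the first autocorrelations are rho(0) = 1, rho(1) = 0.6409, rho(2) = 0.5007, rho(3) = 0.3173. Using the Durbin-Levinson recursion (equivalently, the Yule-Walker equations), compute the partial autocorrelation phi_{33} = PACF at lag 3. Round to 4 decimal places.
\phi_{33} = -0.0911

The PACF at lag k is phi_{kk}, the last component of the solution
to the Yule-Walker system G_k phi = r_k where
  (G_k)_{ij} = rho(|i - j|), (r_k)_i = rho(i), i,j = 1..k.
Equivalently, Durbin-Levinson gives phi_{kk} iteratively:
  phi_{11} = rho(1)
  phi_{kk} = [rho(k) - sum_{j=1..k-1} phi_{k-1,j} rho(k-j)]
            / [1 - sum_{j=1..k-1} phi_{k-1,j} rho(j)],
  phi_{k,j} = phi_{k-1,j} - phi_{kk} phi_{k-1,k-j},  j = 1..k-1.
Step k = 1:
  phi_11 = rho(1) = 0.6409.
Step k = 2:
  phi_22 = [rho(2) - phi_11 rho(1)] / [1 - phi_11 rho(1)] = [0.5007 - (0.6409)(0.6409)] / [1 - (0.6409)(0.6409)]
         = 0.08994719 / 0.58924719 = 0.152648.
  Update: phi_21 = phi_11 - phi_22 phi_11 = 0.6409 - (0.152648)(0.6409) = 0.543068.
Step k = 3:
  phi_33 = [rho(3) - phi_21 rho(2) - phi_22 rho(1)] / [1 - phi_21 rho(1) - phi_22 rho(2)]
    numerator   = 0.3173 - (0.543068)(0.5007) - (0.152648)(0.6409) = -0.05244608
    denominator = 1 - (0.543068)(0.6409) - (0.152648)(0.5007) = 0.57551696
  phi_33 = -0.05244608 / 0.57551696 = -0.0911.
Therefore phi_{33} = -0.0911.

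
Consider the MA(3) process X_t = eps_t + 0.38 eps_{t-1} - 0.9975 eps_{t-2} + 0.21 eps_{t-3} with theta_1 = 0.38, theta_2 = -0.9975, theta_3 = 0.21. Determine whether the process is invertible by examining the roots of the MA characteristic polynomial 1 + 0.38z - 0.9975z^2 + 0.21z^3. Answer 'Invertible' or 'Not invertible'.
\text{Not invertible}

The MA(q) characteristic polynomial is P(z) = 1 + 0.38z - 0.9975z^2 + 0.21z^3.
Invertibility requires all roots to lie outside the unit circle, i.e. |z| > 1 for every root.
Degree 3: look for a simple real root z0 first, then factor out (1 - z/z0) and solve the remaining quadratic.
Testing z0 = 4: P(4) = 1 + (0.38)(4) + (-0.9975)(4)^2 + (0.21)(4)^3
  = 1 + (1.52) + (-15.96) + (13.44) = 0.  So z_0 = 4 is a root, |z_0| = 4.
Divide out the factor (1 - 0.25 z) = (1 - z/z0) (since 1/z0 = 0.25):
  P(z) = (1 - 0.25 z)(1 + (0.63) z + (-0.84) z^2)
  [check: z-coef 0.63 - (0.25) = 0.38; z^2-coef -0.84 - (0.25)(0.63) = -0.9975; z^3-coef -(0.25)(-0.84) = 0.21.]
Remaining roots from the quadratic factor 1 + (0.63) z + (-0.84) z^2:
  Set 1 + (0.63) z + (-0.84) z^2 = 0, i.e. a z^2 + b z + c = 0 with a = -0.84, b = 0.63, c = 1.
  Discriminant D = b^2 - 4ac = (0.63)^2 - 4*(-0.84)*1 = 0.3969 - (-3.36) = 3.7569.
  D >= 0, so the roots are real: z = (-b +/- sqrt(D)) / (2a) = (-0.63 +/- 1.938272) / (-1.68).
    z_1 = (-0.63 + 1.938272) / (-1.68) = -0.7787,   |z_1| = 0.7787.
    z_2 = (-0.63 - 1.938272) / (-1.68) = 1.5287,   |z_2| = 1.5287.
Moduli of all roots: 4.0000, 0.7787, 1.5287.
All moduli strictly greater than 1? No.
Verdict: Not invertible.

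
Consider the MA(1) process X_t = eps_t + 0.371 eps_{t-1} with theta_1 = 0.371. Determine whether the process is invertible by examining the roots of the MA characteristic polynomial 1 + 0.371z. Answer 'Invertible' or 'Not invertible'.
\text{Invertible}

The MA(q) characteristic polynomial is P(z) = 1 + 0.371z.
Invertibility requires all roots to lie outside the unit circle, i.e. |z| > 1 for every root.
This is linear in z: 1 + (0.371) z = 0  =>  z = -1/(0.371) = -2.695418,  |z| = 2.695418.
Moduli of all roots: 2.6954.
All moduli strictly greater than 1? Yes.
Verdict: Invertible.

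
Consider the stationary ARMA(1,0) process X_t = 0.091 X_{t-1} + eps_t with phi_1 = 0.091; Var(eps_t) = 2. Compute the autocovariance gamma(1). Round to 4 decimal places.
\gamma(1) = 0.1835

Multiply the model equation by X_{t-k} and take expectations. With theta_0 = psi_0 = 1 and psi_j the MA(infinity) weights, this gives
  gamma(k) - sum_i phi_i gamma(k-i) = c_k,
  c_k = sigma^2 * sum_{j=k..q} theta_j psi_{j-k}   (c_k = 0 for k > q),
using gamma(-m) = gamma(m).
Pure AR (q = 0): c_0 = sigma^2 = 2, c_k = 0 for k >= 1.
Equations for k = 0 and k = 1 (AR order 1):
  gamma(0) = phi_1 gamma(1) + c_0
  gamma(1) = phi_1 gamma(0) + c_1
Substituting the second into the first: gamma(0) (1 - phi_1^2) = c_0 + phi_1 c_1, so
  gamma(0) = c_0 / (1 - phi_1^2) = 2 / (1 - (0.091)^2) = 2 / 0.991719 = 2.0167.
  gamma(1) = phi_1 gamma(0) = (0.091)(2.0167) = 0.18352.
Therefore gamma(1) = 0.1835 (to 4 decimal places).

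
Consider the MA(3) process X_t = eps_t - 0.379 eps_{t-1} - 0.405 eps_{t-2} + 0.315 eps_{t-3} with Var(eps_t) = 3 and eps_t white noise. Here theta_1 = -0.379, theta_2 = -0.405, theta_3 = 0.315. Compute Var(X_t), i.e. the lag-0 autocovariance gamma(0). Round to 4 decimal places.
\gamma(0) = 4.2207

For an MA(q) process X_t = eps_t + sum_i theta_i eps_{t-i} with
Var(eps_t) = sigma^2, the variance is
  gamma(0) = sigma^2 * (1 + sum_i theta_i^2).
  sum_i theta_i^2 = (-0.379)^2 + (-0.405)^2 + (0.315)^2 = 0.143641 + 0.164025 + 0.099225 = 0.406891.
  gamma(0) = 3 * (1 + 0.406891) = 3 * 1.406891 = 4.220673, which rounds to 4.2207.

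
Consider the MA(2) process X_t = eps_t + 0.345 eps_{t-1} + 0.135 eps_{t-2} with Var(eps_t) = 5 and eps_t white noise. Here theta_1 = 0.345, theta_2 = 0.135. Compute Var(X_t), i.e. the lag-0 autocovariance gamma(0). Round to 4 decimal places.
\gamma(0) = 5.6863

For an MA(q) process X_t = eps_t + sum_i theta_i eps_{t-i} with
Var(eps_t) = sigma^2, the variance is
  gamma(0) = sigma^2 * (1 + sum_i theta_i^2).
  sum_i theta_i^2 = (0.345)^2 + (0.135)^2 = 0.119025 + 0.018225 = 0.13725.
  gamma(0) = 5 * (1 + 0.13725) = 5 * 1.13725 = 5.68625, which rounds to 5.6863.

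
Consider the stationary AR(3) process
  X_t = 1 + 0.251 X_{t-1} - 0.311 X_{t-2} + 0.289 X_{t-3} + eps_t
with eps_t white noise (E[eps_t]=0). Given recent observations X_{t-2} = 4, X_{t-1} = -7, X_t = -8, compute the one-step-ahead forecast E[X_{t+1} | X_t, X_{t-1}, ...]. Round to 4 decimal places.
E[X_{t+1} \mid \mathcal F_t] = 2.3250

For an AR(p) model X_t = c + sum_i phi_i X_{t-i} + eps_t, the
one-step-ahead conditional mean is
  E[X_{t+1} | X_t, ...] = c + sum_i phi_i X_{t+1-i}.
Substitute known values:
  E[X_{t+1} | ...] = 1 + (0.251) * (-8) + (-0.311) * (-7) + (0.289) * (4)
                   = 2.3250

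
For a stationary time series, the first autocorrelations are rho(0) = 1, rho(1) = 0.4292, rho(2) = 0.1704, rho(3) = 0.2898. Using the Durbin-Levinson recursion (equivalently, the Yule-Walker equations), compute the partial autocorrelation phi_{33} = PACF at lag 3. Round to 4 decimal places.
\phi_{33} = 0.2731

The PACF at lag k is phi_{kk}, the last component of the solution
to the Yule-Walker system G_k phi = r_k where
  (G_k)_{ij} = rho(|i - j|), (r_k)_i = rho(i), i,j = 1..k.
Equivalently, Durbin-Levinson gives phi_{kk} iteratively:
  phi_{11} = rho(1)
  phi_{kk} = [rho(k) - sum_{j=1..k-1} phi_{k-1,j} rho(k-j)]
            / [1 - sum_{j=1..k-1} phi_{k-1,j} rho(j)],
  phi_{k,j} = phi_{k-1,j} - phi_{kk} phi_{k-1,k-j},  j = 1..k-1.
Step k = 1:
  phi_11 = rho(1) = 0.4292.
Step k = 2:
  phi_22 = [rho(2) - phi_11 rho(1)] / [1 - phi_11 rho(1)] = [0.1704 - (0.4292)(0.4292)] / [1 - (0.4292)(0.4292)]
         = -0.01381264 / 0.81578736 = -0.016932.
  Update: phi_21 = phi_11 - phi_22 phi_11 = 0.4292 - (-0.016932)(0.4292) = 0.436467.
Step k = 3:
  phi_33 = [rho(3) - phi_21 rho(2) - phi_22 rho(1)] / [1 - phi_21 rho(1) - phi_22 rho(2)]
    numerator   = 0.2898 - (0.436467)(0.1704) - (-0.016932)(0.4292) = 0.22269308
    denominator = 1 - (0.436467)(0.4292) - (-0.016932)(0.1704) = 0.81555349
  phi_33 = 0.22269308 / 0.81555349 = 0.2731.
Therefore phi_{33} = 0.2731.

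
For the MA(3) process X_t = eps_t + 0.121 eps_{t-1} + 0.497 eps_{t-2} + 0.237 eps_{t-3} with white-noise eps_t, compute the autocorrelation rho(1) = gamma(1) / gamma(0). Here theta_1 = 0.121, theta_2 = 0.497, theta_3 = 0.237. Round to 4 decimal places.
\rho(1) = 0.2268

For an MA(q) process with theta_0 = 1, the autocovariance is
  gamma(k) = sigma^2 * sum_{i=0..q-k} theta_i * theta_{i+k},
and rho(k) = gamma(k) / gamma(0). Sigma^2 cancels.
  numerator   = (1)*(0.121) + (0.121)*(0.497) + (0.497)*(0.237) = 0.298926.
  denominator = (1)^2 + (0.121)^2 + (0.497)^2 + (0.237)^2 = 1.317819.
  rho(1) = 0.298926 / 1.317819 = 0.2268.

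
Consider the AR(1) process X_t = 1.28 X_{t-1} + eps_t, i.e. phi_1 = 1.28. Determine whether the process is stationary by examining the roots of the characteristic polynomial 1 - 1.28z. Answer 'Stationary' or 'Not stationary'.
\text{Not stationary}

The AR(p) characteristic polynomial is P(z) = 1 - 1.28z.
Stationarity requires all roots to lie outside the unit circle, i.e. |z| > 1 for every root.
This is linear in z: 1 + (-1.28) z = 0  =>  z = -1/(-1.28) = 0.78125,  |z| = 0.78125.
Moduli of all roots: 0.7812.
All moduli strictly greater than 1? No.
Verdict: Not stationary.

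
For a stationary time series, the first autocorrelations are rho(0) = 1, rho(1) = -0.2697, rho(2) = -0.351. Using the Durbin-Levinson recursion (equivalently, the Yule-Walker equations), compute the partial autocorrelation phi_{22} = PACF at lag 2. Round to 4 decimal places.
\phi_{22} = -0.4570

The PACF at lag k is phi_{kk}, the last component of the solution
to the Yule-Walker system G_k phi = r_k where
  (G_k)_{ij} = rho(|i - j|), (r_k)_i = rho(i), i,j = 1..k.
Equivalently, Durbin-Levinson gives phi_{kk} iteratively:
  phi_{11} = rho(1)
  phi_{kk} = [rho(k) - sum_{j=1..k-1} phi_{k-1,j} rho(k-j)]
            / [1 - sum_{j=1..k-1} phi_{k-1,j} rho(j)],
  phi_{k,j} = phi_{k-1,j} - phi_{kk} phi_{k-1,k-j},  j = 1..k-1.
Step k = 1:
  phi_11 = rho(1) = -0.2697.
Step k = 2:
  phi_22 = [rho(2) - phi_11 rho(1)] / [1 - phi_11 rho(1)] = [-0.351 - (-0.2697)(-0.2697)] / [1 - (-0.2697)(-0.2697)]
         = -0.42373809 / 0.92726191 = -0.457.
Therefore phi_{22} = -0.4570.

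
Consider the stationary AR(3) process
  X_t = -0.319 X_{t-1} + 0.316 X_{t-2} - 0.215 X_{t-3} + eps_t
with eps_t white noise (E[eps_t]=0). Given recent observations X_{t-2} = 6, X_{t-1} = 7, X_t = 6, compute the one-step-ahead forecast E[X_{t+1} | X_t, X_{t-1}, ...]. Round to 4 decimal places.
E[X_{t+1} \mid \mathcal F_t] = -0.9920

For an AR(p) model X_t = c + sum_i phi_i X_{t-i} + eps_t, the
one-step-ahead conditional mean is
  E[X_{t+1} | X_t, ...] = c + sum_i phi_i X_{t+1-i}.
Substitute known values:
  E[X_{t+1} | ...] = (-0.319) * (6) + (0.316) * (7) + (-0.215) * (6)
                   = -0.9920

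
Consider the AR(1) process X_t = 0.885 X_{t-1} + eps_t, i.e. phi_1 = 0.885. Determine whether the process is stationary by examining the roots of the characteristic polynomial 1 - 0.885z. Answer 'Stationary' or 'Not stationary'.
\text{Stationary}

The AR(p) characteristic polynomial is P(z) = 1 - 0.885z.
Stationarity requires all roots to lie outside the unit circle, i.e. |z| > 1 for every root.
This is linear in z: 1 + (-0.885) z = 0  =>  z = -1/(-0.885) = 1.129944,  |z| = 1.129944.
Moduli of all roots: 1.1299.
All moduli strictly greater than 1? Yes.
Verdict: Stationary.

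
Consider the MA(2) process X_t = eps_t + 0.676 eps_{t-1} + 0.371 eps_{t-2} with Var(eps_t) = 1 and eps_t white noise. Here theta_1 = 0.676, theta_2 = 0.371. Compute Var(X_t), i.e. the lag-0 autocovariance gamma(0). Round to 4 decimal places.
\gamma(0) = 1.5946

For an MA(q) process X_t = eps_t + sum_i theta_i eps_{t-i} with
Var(eps_t) = sigma^2, the variance is
  gamma(0) = sigma^2 * (1 + sum_i theta_i^2).
  sum_i theta_i^2 = (0.676)^2 + (0.371)^2 = 0.456976 + 0.137641 = 0.594617.
  gamma(0) = 1 * (1 + 0.594617) = 1 * 1.594617 = 1.594617, which rounds to 1.5946.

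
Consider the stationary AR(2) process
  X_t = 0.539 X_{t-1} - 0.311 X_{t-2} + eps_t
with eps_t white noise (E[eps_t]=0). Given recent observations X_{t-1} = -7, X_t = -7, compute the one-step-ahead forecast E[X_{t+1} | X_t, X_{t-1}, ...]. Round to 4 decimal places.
E[X_{t+1} \mid \mathcal F_t] = -1.5960

For an AR(p) model X_t = c + sum_i phi_i X_{t-i} + eps_t, the
one-step-ahead conditional mean is
  E[X_{t+1} | X_t, ...] = c + sum_i phi_i X_{t+1-i}.
Substitute known values:
  E[X_{t+1} | ...] = (0.539) * (-7) + (-0.311) * (-7)
                   = -1.5960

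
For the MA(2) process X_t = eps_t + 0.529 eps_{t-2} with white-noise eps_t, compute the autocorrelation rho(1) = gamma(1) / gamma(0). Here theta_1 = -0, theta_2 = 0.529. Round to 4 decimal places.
\rho(1) = 0.0000

For an MA(q) process with theta_0 = 1, the autocovariance is
  gamma(k) = sigma^2 * sum_{i=0..q-k} theta_i * theta_{i+k},
and rho(k) = gamma(k) / gamma(0). Sigma^2 cancels.
  numerator   = (1)*(-0) + (-0)*(0.529) = 0.
  denominator = (1)^2 + (-0)^2 + (0.529)^2 = 1.279841.
  rho(1) = 0 / 1.279841 = 0.0000.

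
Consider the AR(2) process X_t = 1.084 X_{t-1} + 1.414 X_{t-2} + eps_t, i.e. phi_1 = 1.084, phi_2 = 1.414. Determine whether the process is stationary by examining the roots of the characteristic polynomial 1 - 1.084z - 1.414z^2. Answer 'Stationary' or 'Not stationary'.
\text{Not stationary}

The AR(p) characteristic polynomial is P(z) = 1 - 1.084z - 1.414z^2.
Stationarity requires all roots to lie outside the unit circle, i.e. |z| > 1 for every root.
Set 1 + (-1.084) z + (-1.414) z^2 = 0, i.e. a z^2 + b z + c = 0 with a = -1.414, b = -1.084, c = 1.
Discriminant D = b^2 - 4ac = (-1.084)^2 - 4*(-1.414)*1 = 1.175056 - (-5.656) = 6.831056.
D >= 0, so the roots are real: z = (-b +/- sqrt(D)) / (2a) = (1.084 +/- 2.613629) / (-2.828).
  z_1 = (1.084 + 2.613629) / (-2.828) = -1.3075,   |z_1| = 1.3075.
  z_2 = (1.084 - 2.613629) / (-2.828) = 0.5409,   |z_2| = 0.5409.
Moduli of all roots: 1.3075, 0.5409.
All moduli strictly greater than 1? No.
Verdict: Not stationary.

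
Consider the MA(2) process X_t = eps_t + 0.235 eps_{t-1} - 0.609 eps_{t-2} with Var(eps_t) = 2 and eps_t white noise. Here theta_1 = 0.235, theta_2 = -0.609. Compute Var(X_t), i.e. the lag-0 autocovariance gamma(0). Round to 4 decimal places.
\gamma(0) = 2.8522

For an MA(q) process X_t = eps_t + sum_i theta_i eps_{t-i} with
Var(eps_t) = sigma^2, the variance is
  gamma(0) = sigma^2 * (1 + sum_i theta_i^2).
  sum_i theta_i^2 = (0.235)^2 + (-0.609)^2 = 0.055225 + 0.370881 = 0.426106.
  gamma(0) = 2 * (1 + 0.426106) = 2 * 1.426106 = 2.852212, which rounds to 2.8522.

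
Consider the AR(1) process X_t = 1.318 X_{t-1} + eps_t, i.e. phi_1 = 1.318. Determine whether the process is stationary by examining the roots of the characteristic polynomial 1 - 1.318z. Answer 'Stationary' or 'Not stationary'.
\text{Not stationary}

The AR(p) characteristic polynomial is P(z) = 1 - 1.318z.
Stationarity requires all roots to lie outside the unit circle, i.e. |z| > 1 for every root.
This is linear in z: 1 + (-1.318) z = 0  =>  z = -1/(-1.318) = 0.758725,  |z| = 0.758725.
Moduli of all roots: 0.7587.
All moduli strictly greater than 1? No.
Verdict: Not stationary.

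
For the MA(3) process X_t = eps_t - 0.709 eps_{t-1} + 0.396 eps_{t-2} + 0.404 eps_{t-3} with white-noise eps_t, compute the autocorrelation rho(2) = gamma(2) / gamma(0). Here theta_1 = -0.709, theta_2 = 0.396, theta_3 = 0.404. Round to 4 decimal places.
\rho(2) = 0.0601

For an MA(q) process with theta_0 = 1, the autocovariance is
  gamma(k) = sigma^2 * sum_{i=0..q-k} theta_i * theta_{i+k},
and rho(k) = gamma(k) / gamma(0). Sigma^2 cancels.
  numerator   = (1)*(0.396) + (-0.709)*(0.404) = 0.109564.
  denominator = (1)^2 + (-0.709)^2 + (0.396)^2 + (0.404)^2 = 1.822713.
  rho(2) = 0.109564 / 1.822713 = 0.0601.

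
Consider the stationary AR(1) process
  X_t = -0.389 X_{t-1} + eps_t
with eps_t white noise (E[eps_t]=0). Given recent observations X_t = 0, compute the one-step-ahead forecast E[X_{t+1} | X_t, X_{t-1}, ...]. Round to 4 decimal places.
E[X_{t+1} \mid \mathcal F_t] = 0.0000

For an AR(p) model X_t = c + sum_i phi_i X_{t-i} + eps_t, the
one-step-ahead conditional mean is
  E[X_{t+1} | X_t, ...] = c + sum_i phi_i X_{t+1-i}.
Substitute known values:
  E[X_{t+1} | ...] = (-0.389) * (0)
                   = 0.0000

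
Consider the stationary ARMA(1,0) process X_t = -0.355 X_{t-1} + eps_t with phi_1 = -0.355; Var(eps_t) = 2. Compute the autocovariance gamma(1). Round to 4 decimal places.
\gamma(1) = -0.8124

Multiply the model equation by X_{t-k} and take expectations. With theta_0 = psi_0 = 1 and psi_j the MA(infinity) weights, this gives
  gamma(k) - sum_i phi_i gamma(k-i) = c_k,
  c_k = sigma^2 * sum_{j=k..q} theta_j psi_{j-k}   (c_k = 0 for k > q),
using gamma(-m) = gamma(m).
Pure AR (q = 0): c_0 = sigma^2 = 2, c_k = 0 for k >= 1.
Equations for k = 0 and k = 1 (AR order 1):
  gamma(0) = phi_1 gamma(1) + c_0
  gamma(1) = phi_1 gamma(0) + c_1
Substituting the second into the first: gamma(0) (1 - phi_1^2) = c_0 + phi_1 c_1, so
  gamma(0) = c_0 / (1 - phi_1^2) = 2 / (1 - (-0.355)^2) = 2 / 0.873975 = 2.288395.
  gamma(1) = phi_1 gamma(0) = (-0.355)(2.288395) = -0.81238.
Therefore gamma(1) = -0.8124 (to 4 decimal places).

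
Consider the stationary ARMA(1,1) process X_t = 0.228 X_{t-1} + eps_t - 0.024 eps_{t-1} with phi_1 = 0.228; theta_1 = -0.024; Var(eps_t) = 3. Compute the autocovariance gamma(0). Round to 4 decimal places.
\gamma(0) = 3.1317

Multiply the model equation by X_{t-k} and take expectations. With theta_0 = psi_0 = 1 and psi_j the MA(infinity) weights, this gives
  gamma(k) - sum_i phi_i gamma(k-i) = c_k,
  c_k = sigma^2 * sum_{j=k..q} theta_j psi_{j-k}   (c_k = 0 for k > q),
using gamma(-m) = gamma(m).
psi-weights needed (psi_j = theta_j + sum_i phi_i psi_{j-i}):
  psi_1 = theta_1 + phi_1 = -0.024 + (0.228) = 0.204
Right-hand sides:
  c_0 = sigma^2 (1 + theta_1 psi_1) = 3 * (1 + (-0.024)(0.204)) = 3 * 0.995104 = 2.985312
  c_1 = sigma^2 theta_1 = 3 * (-0.024) = -0.072
  c_2 = 0
Equations for k = 0 and k = 1 (AR order 1):
  gamma(0) = phi_1 gamma(1) + c_0
  gamma(1) = phi_1 gamma(0) + c_1
Substituting the second into the first: gamma(0) (1 - phi_1^2) = c_0 + phi_1 c_1, so
  gamma(0) = (c_0 + phi_1 c_1) / (1 - phi_1^2) = (2.985312 + (0.228)(-0.072)) / (1 - (0.228)^2) = 2.968896 / 0.948016 = 3.131694.
Therefore gamma(0) = 3.1317 (to 4 decimal places).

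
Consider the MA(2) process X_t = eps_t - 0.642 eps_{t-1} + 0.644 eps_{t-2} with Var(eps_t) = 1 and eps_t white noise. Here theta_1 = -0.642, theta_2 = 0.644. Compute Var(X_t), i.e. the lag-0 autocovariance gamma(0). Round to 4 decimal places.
\gamma(0) = 1.8269

For an MA(q) process X_t = eps_t + sum_i theta_i eps_{t-i} with
Var(eps_t) = sigma^2, the variance is
  gamma(0) = sigma^2 * (1 + sum_i theta_i^2).
  sum_i theta_i^2 = (-0.642)^2 + (0.644)^2 = 0.412164 + 0.414736 = 0.8269.
  gamma(0) = 1 * (1 + 0.8269) = 1 * 1.8269 = 1.8269.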